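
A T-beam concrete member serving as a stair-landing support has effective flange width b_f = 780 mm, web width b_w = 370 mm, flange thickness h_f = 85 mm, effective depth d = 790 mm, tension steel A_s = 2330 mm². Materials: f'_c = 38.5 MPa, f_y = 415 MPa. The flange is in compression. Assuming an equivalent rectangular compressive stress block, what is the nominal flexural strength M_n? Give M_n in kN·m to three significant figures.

M_n ≈ 746 kN·m

Tension: T = A_s f_y = 2330 × 415 = 966950 N.
Try a within the flange: a = T/(0.85 f'_c b_f) = 966950/(0.85 × 38.5 × 780) = 37.88 mm.
Since a = 37.88 ≤ h_f = 85 mm, the stress block lies entirely in the flange; analyse as a rectangular beam of width b_f.
M_n = T(d − a/2) = 966950 × (790 − 18.94) = 745.58 × 10⁶ N·mm.
M_n = 745.58 kN·m.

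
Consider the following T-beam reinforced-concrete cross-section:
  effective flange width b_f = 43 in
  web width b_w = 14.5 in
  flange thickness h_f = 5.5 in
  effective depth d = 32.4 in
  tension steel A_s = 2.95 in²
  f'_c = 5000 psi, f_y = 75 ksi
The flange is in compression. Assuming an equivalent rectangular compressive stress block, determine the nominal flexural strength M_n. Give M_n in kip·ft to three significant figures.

Tension: T = A_s f_y = 2.95 × 75 = 221.25 kips.
Try a within the flange: a = T/(0.85 f'_c b_f) = 221.25/(0.85 × 5 × 43) = 1.211 in.
Since a = 1.211 ≤ h_f = 5.5 in, the stress block lies entirely in the flange; analyse as a rectangular beam of width b_f.
M_n = T(d − a/2) = 221.25 × (32.4 − 0.6055) = 7034.5 kip·in.
M_n = 7034.5/12 = 586.21 kip·ft.

M_n ≈ 586 kip·ft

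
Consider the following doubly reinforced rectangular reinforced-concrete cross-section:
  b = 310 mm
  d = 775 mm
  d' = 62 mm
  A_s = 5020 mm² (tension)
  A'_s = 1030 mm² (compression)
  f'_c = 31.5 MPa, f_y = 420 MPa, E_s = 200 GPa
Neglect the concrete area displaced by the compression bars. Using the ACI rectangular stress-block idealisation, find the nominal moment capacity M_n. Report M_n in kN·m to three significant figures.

M_n ≈ 1440 kN·m

Assume both tension and compression steel yield.
Net tension couple steel: A_s − A'_s = 3990 mm².
a = (A_s − A'_s) f_y / (0.85 f'_c b) = 1675800/(0.85 × 31.5 × 310) = 201.90 mm.
c = a/β₁ = 201.90/0.825 = 244.73 mm; ε'_s = 0.003(c − d')/c = 0.0022 ≥ f_y/E_s = 0.0021, so compression steel does yield.
M_n = (A_s − A'_s) f_y (d − a/2) + A'_s f_y (d − d') = [1675800 × (775 − 100.95) + 432600 × (775 − 62)] × 10⁻⁶ = 1129.57 + 308.44 = 1438.01 kN·m.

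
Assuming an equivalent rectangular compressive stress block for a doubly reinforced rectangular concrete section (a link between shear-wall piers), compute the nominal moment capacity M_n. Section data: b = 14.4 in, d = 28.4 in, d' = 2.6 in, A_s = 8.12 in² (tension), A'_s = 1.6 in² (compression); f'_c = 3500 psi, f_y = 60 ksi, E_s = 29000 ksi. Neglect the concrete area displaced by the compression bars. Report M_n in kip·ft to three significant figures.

Assume both steels yield.
a = (A_s − A'_s) f_y/(0.85 f'_c b) = (8.12 − 1.6) × 60/(0.85 × 3.5 × 14.4) = 9.132 in.
c = a/β₁ = 9.132/0.85 = 10.744 in; ε'_s = 0.003(c − d')/c = 0.0023 ≥ ε_y = 0.0021, so the compression steel yields.
M_n = (A_s − A'_s) f_y (d − a/2) + A'_s f_y (d − d') = 391.2 × (28.4 − 4.566) + 96 × (28.4 − 2.6) = 9323.9 + 2476.8 = 11800.7 kip·in = 11800.7/12 = 983.39 kip·ft.

M_n ≈ 983 kip·ft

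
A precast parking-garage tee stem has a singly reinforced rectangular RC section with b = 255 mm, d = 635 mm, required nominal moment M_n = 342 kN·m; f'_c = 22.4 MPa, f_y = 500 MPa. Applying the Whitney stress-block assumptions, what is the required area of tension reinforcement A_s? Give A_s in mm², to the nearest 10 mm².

With M_n = 0.85 f'_c a b (d − a/2), solve the quadratic for a:
a = d − √(d² − 2M_n/(0.85 f'_c b)) = 635 − √(635² − 2 × 342×10⁶/(0.85 × 22.4 × 255)) = 122.80 mm.
A_s = 0.85 f'_c a b / f_y = 0.85 × 22.4 × 122.80 × 255 / 500 = 1192.4 mm².

A_s ≈ 1190 mm²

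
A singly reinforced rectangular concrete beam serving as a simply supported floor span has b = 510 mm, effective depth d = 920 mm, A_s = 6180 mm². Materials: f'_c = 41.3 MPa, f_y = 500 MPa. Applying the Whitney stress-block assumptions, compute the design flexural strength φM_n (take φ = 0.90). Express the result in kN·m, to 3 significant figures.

φM_n ≈ 2320 kN·m

T = A_s f_y = 6180 × 500 = 3090000 N = 3090 kN.
From C = T: a = T/(0.85 f'_c b) = 3090000/(0.85 × 41.3 × 510) = 172.59 mm.
M_n = T(d − a/2) = 3090 kN × (920 − 86.295) mm = 2576.15 kN·m.
φM_n = 0.90 × 2576.15 = 2318.54 kN·m.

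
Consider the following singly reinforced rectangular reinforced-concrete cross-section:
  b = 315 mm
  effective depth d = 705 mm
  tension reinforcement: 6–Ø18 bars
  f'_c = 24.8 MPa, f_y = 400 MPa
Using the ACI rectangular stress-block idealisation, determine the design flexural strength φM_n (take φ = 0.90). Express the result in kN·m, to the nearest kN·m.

φM_n ≈ 362 kN·m

A_s = 6 × 254 = 1524 mm².
T = A_s f_y = 1524 × 400 = 609600 N = 609.6 kN.
From C = T: a = T/(0.85 f'_c b) = 609600/(0.85 × 24.8 × 315) = 91.80 mm.
M_n = T(d − a/2) = 609.6 kN × (705 − 45.9) mm = 401.79 kN·m.
φM_n = 0.90 × 401.79 = 361.61 kN·m.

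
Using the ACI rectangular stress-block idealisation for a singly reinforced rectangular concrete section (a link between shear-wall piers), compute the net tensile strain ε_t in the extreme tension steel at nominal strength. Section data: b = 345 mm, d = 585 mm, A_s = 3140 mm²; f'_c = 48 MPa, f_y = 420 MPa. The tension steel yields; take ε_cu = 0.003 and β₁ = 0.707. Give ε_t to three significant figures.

ε_t ≈ 0.0102

a = A_s f_y/(0.85 f'_c b) = 93.69 mm.
β₁ = 0.707, so c = a/β₁ = 93.69/0.707 = 132.52 mm.
From the linear strain diagram with ε_cu = 0.003: ε_t = 0.003 (d − c)/c = 0.003 × (585 − 132.52)/132.52 = 0.0102.
Since ε_t ≥ 0.005, the section is tension-controlled.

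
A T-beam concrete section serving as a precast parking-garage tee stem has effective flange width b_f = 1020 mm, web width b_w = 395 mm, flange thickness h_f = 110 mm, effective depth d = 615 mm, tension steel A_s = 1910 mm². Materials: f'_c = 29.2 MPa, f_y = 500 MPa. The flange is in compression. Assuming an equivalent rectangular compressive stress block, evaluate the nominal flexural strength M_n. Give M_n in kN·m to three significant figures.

Tension: T = A_s f_y = 1910 × 500 = 955000 N.
Try a within the flange: a = T/(0.85 f'_c b_f) = 955000/(0.85 × 29.2 × 1020) = 37.72 mm.
Since a = 37.72 ≤ h_f = 110 mm, the stress block lies entirely in the flange; analyse as a rectangular beam of width b_f.
M_n = T(d − a/2) = 955000 × (615 − 18.86) = 569.31 × 10⁶ N·mm.
M_n = 569.31 kN·m.

M_n ≈ 569 kN·m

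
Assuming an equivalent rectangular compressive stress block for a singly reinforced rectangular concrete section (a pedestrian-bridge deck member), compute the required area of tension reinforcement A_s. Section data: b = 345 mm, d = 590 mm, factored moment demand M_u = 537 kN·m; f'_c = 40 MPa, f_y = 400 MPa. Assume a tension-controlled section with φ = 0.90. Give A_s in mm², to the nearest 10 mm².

M_n = M_u/φ = 537/0.90 = 596.667 kN·m.
With M_n = 0.85 f'_c a b (d − a/2), solve the quadratic for a:
a = d − √(d² − 2M_n/(0.85 f'_c b)) = 590 − √(590² − 2 × 596.667×10⁶/(0.85 × 40 × 345)) = 93.65 mm.
A_s = 0.85 f'_c a b / f_y = 0.85 × 40 × 93.65 × 345 / 400 = 2746.3 mm².

A_s ≈ 2750 mm²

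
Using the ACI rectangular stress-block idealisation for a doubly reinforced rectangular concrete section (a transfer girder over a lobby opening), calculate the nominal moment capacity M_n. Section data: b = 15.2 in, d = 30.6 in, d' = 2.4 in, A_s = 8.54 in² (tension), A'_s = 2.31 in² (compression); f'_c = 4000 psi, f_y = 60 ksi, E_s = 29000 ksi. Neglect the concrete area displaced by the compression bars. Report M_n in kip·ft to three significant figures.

Assume both steels yield.
a = (A_s − A'_s) f_y/(0.85 f'_c b) = (8.54 − 2.31) × 60/(0.85 × 4 × 15.2) = 7.233 in.
c = a/β₁ = 7.233/0.85 = 8.509 in; ε'_s = 0.003(c − d')/c = 0.0022 ≥ ε_y = 0.0021, so the compression steel yields.
M_n = (A_s − A'_s) f_y (d − a/2) + A'_s f_y (d − d') = 373.8 × (30.6 − 3.6165) + 138.6 × (30.6 − 2.4) = 10086.4 + 3908.5 = 13994.9 kip·in = 13994.9/12 = 1166.24 kip·ft.

M_n ≈ 1170 kip·ft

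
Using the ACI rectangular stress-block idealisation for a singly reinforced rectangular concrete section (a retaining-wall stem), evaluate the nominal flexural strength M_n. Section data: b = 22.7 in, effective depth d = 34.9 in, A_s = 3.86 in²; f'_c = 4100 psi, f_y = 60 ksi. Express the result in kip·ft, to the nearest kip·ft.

M_n ≈ 645 kip·ft

T = A_s f_y = 3.86 × 60 = 231.6 kips.
a = T/(0.85 f'_c b) = 231.6/(0.85 × 4.1 × 22.7) = 2.928 in.
M_n = T(d − a/2) = 231.6 × (34.9 − 1.464) = 7743.8 kip·in = 7743.8/12 = 645.32 kip·ft.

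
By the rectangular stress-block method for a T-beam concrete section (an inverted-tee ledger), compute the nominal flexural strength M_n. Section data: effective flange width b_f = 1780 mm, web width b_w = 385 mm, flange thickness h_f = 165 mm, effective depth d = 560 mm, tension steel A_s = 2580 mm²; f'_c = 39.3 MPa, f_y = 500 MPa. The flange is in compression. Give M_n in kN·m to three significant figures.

Tension: T = A_s f_y = 2580 × 500 = 1290000 N.
Try a within the flange: a = T/(0.85 f'_c b_f) = 1290000/(0.85 × 39.3 × 1780) = 21.69 mm.
Since a = 21.69 ≤ h_f = 165 mm, the stress block lies entirely in the flange; analyse as a rectangular beam of width b_f.
M_n = T(d − a/2) = 1290000 × (560 − 10.845) = 708.41 × 10⁶ N·mm.
M_n = 708.41 kN·m.

M_n ≈ 708 kN·m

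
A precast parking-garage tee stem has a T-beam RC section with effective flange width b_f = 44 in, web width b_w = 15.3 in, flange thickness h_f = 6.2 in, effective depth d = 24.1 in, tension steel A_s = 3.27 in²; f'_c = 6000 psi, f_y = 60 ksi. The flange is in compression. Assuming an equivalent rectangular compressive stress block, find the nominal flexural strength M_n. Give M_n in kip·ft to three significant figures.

M_n ≈ 387 kip·ft

Tension: T = A_s f_y = 3.27 × 60 = 196.2 kips.
Try a within the flange: a = T/(0.85 f'_c b_f) = 196.2/(0.85 × 6 × 44) = 0.874 in.
Since a = 0.874 ≤ h_f = 6.2 in, the stress block lies entirely in the flange; analyse as a rectangular beam of width b_f.
M_n = T(d − a/2) = 196.2 × (24.1 − 0.437) = 4642.7 kip·in.
M_n = 4642.7/12 = 386.89 kip·ft.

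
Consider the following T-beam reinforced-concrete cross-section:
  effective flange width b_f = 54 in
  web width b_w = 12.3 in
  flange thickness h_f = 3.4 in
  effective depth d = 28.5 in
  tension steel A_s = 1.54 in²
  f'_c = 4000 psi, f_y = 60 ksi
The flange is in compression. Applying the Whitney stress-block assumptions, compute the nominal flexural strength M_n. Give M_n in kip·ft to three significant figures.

Tension: T = A_s f_y = 1.54 × 60 = 92.4 kips.
Try a within the flange: a = T/(0.85 f'_c b_f) = 92.4/(0.85 × 4 × 54) = 0.503 in.
Since a = 0.503 ≤ h_f = 3.4 in, the stress block lies entirely in the flange; analyse as a rectangular beam of width b_f.
M_n = T(d − a/2) = 92.4 × (28.5 − 0.2515) = 2610.2 kip·in.
M_n = 2610.2/12 = 217.52 kip·ft.

M_n ≈ 218 kip·ft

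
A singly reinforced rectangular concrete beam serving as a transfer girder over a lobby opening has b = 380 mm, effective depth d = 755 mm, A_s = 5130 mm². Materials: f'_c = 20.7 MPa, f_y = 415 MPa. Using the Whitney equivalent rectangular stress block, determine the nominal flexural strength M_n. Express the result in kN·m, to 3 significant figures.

M_n ≈ 1270 kN·m

T = A_s f_y = 5130 × 415 = 2128950 N = 2128.95 kN.
From C = T: a = T/(0.85 f'_c b) = 2128950/(0.85 × 20.7 × 380) = 318.41 mm.
M_n = T(d − a/2) = 2128.95 kN × (755 − 159.205) mm = 1268.42 kN·m.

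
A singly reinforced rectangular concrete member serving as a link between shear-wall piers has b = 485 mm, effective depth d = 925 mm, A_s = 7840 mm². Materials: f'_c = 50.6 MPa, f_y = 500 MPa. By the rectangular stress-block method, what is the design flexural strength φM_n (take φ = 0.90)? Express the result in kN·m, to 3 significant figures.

T = A_s f_y = 7840 × 500 = 3920000 N = 3920 kN.
From C = T: a = T/(0.85 f'_c b) = 3920000/(0.85 × 50.6 × 485) = 187.92 mm.
M_n = T(d − a/2) = 3920 kN × (925 − 93.96) mm = 3257.68 kN·m.
φM_n = 0.90 × 3257.68 = 2931.91 kN·m.

φM_n ≈ 2930 kN·m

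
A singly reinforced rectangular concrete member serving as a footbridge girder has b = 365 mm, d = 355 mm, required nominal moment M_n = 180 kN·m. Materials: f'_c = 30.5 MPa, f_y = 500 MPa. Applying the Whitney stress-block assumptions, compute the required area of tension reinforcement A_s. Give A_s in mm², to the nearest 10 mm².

A_s ≈ 1100 mm²

With M_n = 0.85 f'_c a b (d − a/2), solve the quadratic for a:
a = d − √(d² − 2M_n/(0.85 f'_c b)) = 355 − √(355² − 2 × 180×10⁶/(0.85 × 30.5 × 365)) = 58.38 mm.
A_s = 0.85 f'_c a b / f_y = 0.85 × 30.5 × 58.38 × 365 / 500 = 1104.9 mm².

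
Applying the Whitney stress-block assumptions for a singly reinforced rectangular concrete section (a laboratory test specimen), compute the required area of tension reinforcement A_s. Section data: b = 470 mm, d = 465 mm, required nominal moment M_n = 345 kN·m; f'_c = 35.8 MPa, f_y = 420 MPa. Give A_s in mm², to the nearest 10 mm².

With M_n = 0.85 f'_c a b (d − a/2), solve the quadratic for a:
a = d − √(d² − 2M_n/(0.85 f'_c b)) = 465 − √(465² − 2 × 345×10⁶/(0.85 × 35.8 × 470)) = 55.15 mm.
A_s = 0.85 f'_c a b / f_y = 0.85 × 35.8 × 55.15 × 470 / 420 = 1878.0 mm².

A_s ≈ 1880 mm²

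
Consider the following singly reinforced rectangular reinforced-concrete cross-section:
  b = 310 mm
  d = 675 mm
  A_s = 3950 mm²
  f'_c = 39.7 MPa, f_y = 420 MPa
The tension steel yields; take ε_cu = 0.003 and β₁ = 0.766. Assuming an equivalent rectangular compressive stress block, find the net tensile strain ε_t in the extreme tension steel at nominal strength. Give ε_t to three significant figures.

ε_t ≈ 0.00678

a = A_s f_y/(0.85 f'_c b) = 158.59 mm.
β₁ = 0.766, so c = a/β₁ = 158.59/0.766 = 207.04 mm.
From the linear strain diagram with ε_cu = 0.003: ε_t = 0.003 (d − c)/c = 0.003 × (675 − 207.04)/207.04 = 0.00678.
Since ε_t ≥ 0.005, the section is tension-controlled.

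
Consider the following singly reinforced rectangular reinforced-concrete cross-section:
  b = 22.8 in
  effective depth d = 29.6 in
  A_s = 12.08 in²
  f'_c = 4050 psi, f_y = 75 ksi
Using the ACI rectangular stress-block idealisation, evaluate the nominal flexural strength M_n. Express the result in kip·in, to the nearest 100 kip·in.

T = A_s f_y = 12.08 × 75 = 906 kips.
a = T/(0.85 f'_c b) = 906/(0.85 × 4.05 × 22.8) = 11.543 in.
M_n = T(d − a/2) = 906 × (29.6 − 5.7715) = 21588.6 kip·in.

M_n ≈ 21600 kip·in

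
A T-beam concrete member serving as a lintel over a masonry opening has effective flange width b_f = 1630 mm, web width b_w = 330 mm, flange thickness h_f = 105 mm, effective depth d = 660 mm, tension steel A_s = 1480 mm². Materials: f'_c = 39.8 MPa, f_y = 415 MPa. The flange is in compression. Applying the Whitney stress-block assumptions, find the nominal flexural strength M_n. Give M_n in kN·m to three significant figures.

M_n ≈ 402 kN·m

Tension: T = A_s f_y = 1480 × 415 = 614200 N.
Try a within the flange: a = T/(0.85 f'_c b_f) = 614200/(0.85 × 39.8 × 1630) = 11.14 mm.
Since a = 11.14 ≤ h_f = 105 mm, the stress block lies entirely in the flange; analyse as a rectangular beam of width b_f.
M_n = T(d − a/2) = 614200 × (660 − 5.57) = 401.95 × 10⁶ N·mm.
M_n = 401.95 kN·m.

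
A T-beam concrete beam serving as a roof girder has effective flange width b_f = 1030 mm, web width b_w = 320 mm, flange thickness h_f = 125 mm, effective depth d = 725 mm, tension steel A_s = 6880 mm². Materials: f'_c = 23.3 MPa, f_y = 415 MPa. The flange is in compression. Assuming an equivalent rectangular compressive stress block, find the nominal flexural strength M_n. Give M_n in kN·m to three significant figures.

Tension: T = A_s f_y = 6880 × 415 = 2855200 N.
Try a within the flange: a = T/(0.85 f'_c b_f) = 2855200/(0.85 × 23.3 × 1030) = 139.97 mm.
a = 139.97 > h_f = 125 mm: the block extends into the web. Split into flange-overhang and web parts.
C_f = 0.85 f'_c (b_f − b_w) h_f = 0.85 × 23.3 × (1030 − 320) × 125 = 1757694 N.
Remaining web compression depth: a_w = (T − C_f)/(0.85 f'_c b_w) = (2855200 − 1757694)/(0.85 × 23.3 × 320) = 173.17 mm.
M_n = C_f(d − h_f/2) + (T − C_f)(d − a_w/2) = 1757694 × (725 − 62.5) + 1097506 × (725 − 86.585) = 1164.47 + 700.66 = 1865.13 × 10⁶ N·mm.
M_n = 1865.13 kN·m.

M_n ≈ 1870 kN·m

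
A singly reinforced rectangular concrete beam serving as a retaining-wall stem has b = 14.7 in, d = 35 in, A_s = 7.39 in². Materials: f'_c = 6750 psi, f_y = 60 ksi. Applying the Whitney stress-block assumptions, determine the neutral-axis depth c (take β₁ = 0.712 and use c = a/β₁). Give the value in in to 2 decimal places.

T = A_s f_y = 7.39 × 60 = 443.4 kips.
a = T/(0.85 f'_c b) = 443.4/(0.85 × 6.75 × 14.7) = 5.2572 in.
With β₁ = 0.712, c = a/β₁ = 5.2572/0.712 = 7.38 in.

c ≈ 7.38 in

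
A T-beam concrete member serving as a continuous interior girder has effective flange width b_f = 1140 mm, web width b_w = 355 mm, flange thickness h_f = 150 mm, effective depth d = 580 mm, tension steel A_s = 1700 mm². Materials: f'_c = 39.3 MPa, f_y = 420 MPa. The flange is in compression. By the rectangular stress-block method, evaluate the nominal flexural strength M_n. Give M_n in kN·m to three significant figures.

Tension: T = A_s f_y = 1700 × 420 = 714000 N.
Try a within the flange: a = T/(0.85 f'_c b_f) = 714000/(0.85 × 39.3 × 1140) = 18.75 mm.
Since a = 18.75 ≤ h_f = 150 mm, the stress block lies entirely in the flange; analyse as a rectangular beam of width b_f.
M_n = T(d − a/2) = 714000 × (580 − 9.375) = 407.43 × 10⁶ N·mm.
M_n = 407.43 kN·m.

M_n ≈ 407 kN·m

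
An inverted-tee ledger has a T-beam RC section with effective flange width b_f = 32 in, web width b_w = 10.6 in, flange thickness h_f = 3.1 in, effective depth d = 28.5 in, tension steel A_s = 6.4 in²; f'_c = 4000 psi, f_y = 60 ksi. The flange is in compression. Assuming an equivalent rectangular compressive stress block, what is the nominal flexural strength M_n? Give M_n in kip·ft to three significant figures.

Tension: T = A_s f_y = 6.4 × 60 = 384 kips.
Try a within the flange: a = T/(0.85 f'_c b_f) = 384/(0.85 × 4 × 32) = 3.529 in.
a = 3.529 > h_f = 3.1 in: the block extends into the web. Split into flange-overhang and web parts.
C_f = 0.85 f'_c (b_f − b_w) h_f = 0.85 × 4 × (32 − 10.6) × 3.1 = 225.6 kips.
Remaining web compression depth: a_w = (T − C_f)/(0.85 f'_c b_w) = (384 − 225.6)/(0.85 × 4 × 10.6) = 4.395 in.
M_n = C_f(d − h_f/2) + (T − C_f)(d − a_w/2) = 225.6 × (28.5 − 1.55) + 158.4 × (28.5 − 2.1975) = 6079.9 + 4166.3 = 10246.2 kip·in.
M_n = 10246.2/12 = 853.85 kip·ft.

M_n ≈ 854 kip·ft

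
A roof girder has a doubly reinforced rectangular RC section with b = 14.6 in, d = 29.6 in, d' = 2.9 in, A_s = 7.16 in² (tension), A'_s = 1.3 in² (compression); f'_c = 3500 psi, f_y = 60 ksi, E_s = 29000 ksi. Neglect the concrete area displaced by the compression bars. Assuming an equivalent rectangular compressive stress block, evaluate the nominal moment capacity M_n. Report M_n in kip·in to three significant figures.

M_n ≈ 11100 kip·in

Assume both steels yield.
a = (A_s − A'_s) f_y/(0.85 f'_c b) = (7.16 − 1.3) × 60/(0.85 × 3.5 × 14.6) = 8.095 in.
c = a/β₁ = 8.095/0.85 = 9.524 in; ε'_s = 0.003(c − d')/c = 0.0021 ≥ ε_y = 0.0021, so the compression steel yields.
M_n = (A_s − A'_s) f_y (d − a/2) + A'_s f_y (d − d') = 351.6 × (29.6 − 4.0475) + 78 × (29.6 − 2.9) = 8984.3 + 2082.6 = 11066.9 kip·in.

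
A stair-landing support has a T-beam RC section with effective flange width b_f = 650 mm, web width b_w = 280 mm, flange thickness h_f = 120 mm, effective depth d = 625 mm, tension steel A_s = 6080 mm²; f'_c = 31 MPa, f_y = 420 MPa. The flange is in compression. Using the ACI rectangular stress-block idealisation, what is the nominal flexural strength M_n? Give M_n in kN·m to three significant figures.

M_n ≈ 1400 kN·m

Tension: T = A_s f_y = 6080 × 420 = 2553600 N.
Try a within the flange: a = T/(0.85 f'_c b_f) = 2553600/(0.85 × 31 × 650) = 149.09 mm.
a = 149.09 > h_f = 120 mm: the block extends into the web. Split into flange-overhang and web parts.
C_f = 0.85 f'_c (b_f − b_w) h_f = 0.85 × 31 × (650 − 280) × 120 = 1169940 N.
Remaining web compression depth: a_w = (T − C_f)/(0.85 f'_c b_w) = (2553600 − 1169940)/(0.85 × 31 × 280) = 187.54 mm.
M_n = C_f(d − h_f/2) + (T − C_f)(d − a_w/2) = 1169940 × (625 − 60) + 1383660 × (625 − 93.77) = 661.02 + 735.04 = 1396.06 × 10⁶ N·mm.
M_n = 1396.06 kN·m.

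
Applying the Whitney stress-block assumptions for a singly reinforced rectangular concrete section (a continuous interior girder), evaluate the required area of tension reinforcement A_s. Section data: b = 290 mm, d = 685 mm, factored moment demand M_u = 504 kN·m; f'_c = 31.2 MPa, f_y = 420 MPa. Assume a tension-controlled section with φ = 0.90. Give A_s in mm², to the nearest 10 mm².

A_s ≈ 2130 mm²

M_n = M_u/φ = 504/0.90 = 560 kN·m.
With M_n = 0.85 f'_c a b (d − a/2), solve the quadratic for a:
a = d − √(d² − 2M_n/(0.85 f'_c b)) = 685 − √(685² − 2 × 560×10⁶/(0.85 × 31.2 × 290)) = 116.14 mm.
A_s = 0.85 f'_c a b / f_y = 0.85 × 31.2 × 116.14 × 290 / 420 = 2126.7 mm².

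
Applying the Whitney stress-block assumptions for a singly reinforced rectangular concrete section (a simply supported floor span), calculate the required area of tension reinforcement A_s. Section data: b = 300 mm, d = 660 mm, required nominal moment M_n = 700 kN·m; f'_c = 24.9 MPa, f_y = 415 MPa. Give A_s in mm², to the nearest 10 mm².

A_s ≈ 3000 mm²

With M_n = 0.85 f'_c a b (d − a/2), solve the quadratic for a:
a = d − √(d² − 2M_n/(0.85 f'_c b)) = 660 − √(660² − 2 × 700×10⁶/(0.85 × 24.9 × 300)) = 196.20 mm.
A_s = 0.85 f'_c a b / f_y = 0.85 × 24.9 × 196.20 × 300 / 415 = 3001.9 mm².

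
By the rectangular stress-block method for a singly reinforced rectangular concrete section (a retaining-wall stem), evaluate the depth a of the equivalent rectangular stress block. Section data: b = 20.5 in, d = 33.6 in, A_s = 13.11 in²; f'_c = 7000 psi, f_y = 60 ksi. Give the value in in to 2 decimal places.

a ≈ 6.45 in

T = A_s f_y = 13.11 × 60 = 786.6 kips.
a = T/(0.85 f'_c b) = 786.6/(0.85 × 7 × 20.5) = 6.45 in.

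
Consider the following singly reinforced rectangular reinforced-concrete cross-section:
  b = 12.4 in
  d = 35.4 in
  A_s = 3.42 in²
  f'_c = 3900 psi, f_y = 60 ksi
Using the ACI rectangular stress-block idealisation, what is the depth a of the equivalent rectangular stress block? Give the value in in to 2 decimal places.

T = A_s f_y = 3.42 × 60 = 205.2 kips.
a = T/(0.85 f'_c b) = 205.2/(0.85 × 3.9 × 12.4) = 4.99 in.

a ≈ 4.99 in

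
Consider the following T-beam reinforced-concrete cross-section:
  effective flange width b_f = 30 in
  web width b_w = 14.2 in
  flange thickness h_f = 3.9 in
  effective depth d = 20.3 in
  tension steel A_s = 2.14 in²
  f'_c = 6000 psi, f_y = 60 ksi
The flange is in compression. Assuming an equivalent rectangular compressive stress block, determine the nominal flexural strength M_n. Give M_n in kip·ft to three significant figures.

M_n ≈ 213 kip·ft

Tension: T = A_s f_y = 2.14 × 60 = 128.4 kips.
Try a within the flange: a = T/(0.85 f'_c b_f) = 128.4/(0.85 × 6 × 30) = 0.839 in.
Since a = 0.839 ≤ h_f = 3.9 in, the stress block lies entirely in the flange; analyse as a rectangular beam of width b_f.
M_n = T(d − a/2) = 128.4 × (20.3 − 0.4195) = 2552.7 kip·in.
M_n = 2552.7/12 = 212.73 kip·ft.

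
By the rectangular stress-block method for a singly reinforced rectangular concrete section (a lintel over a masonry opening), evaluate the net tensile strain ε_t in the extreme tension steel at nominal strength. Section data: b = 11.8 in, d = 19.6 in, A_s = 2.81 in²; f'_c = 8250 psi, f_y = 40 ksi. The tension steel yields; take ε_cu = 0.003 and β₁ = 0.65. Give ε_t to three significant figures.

ε_t ≈ 0.0251

a = A_s f_y/(0.85 f'_c b) = 1.358 in.
β₁ = 0.65, so c = a/β₁ = 1.358/0.65 = 2.089 in.
From the linear strain diagram with ε_cu = 0.003: ε_t = 0.003 (d − c)/c = 0.003 × (19.6 − 2.089)/2.089 = 0.0251.
Since ε_t ≥ 0.005, the section is tension-controlled.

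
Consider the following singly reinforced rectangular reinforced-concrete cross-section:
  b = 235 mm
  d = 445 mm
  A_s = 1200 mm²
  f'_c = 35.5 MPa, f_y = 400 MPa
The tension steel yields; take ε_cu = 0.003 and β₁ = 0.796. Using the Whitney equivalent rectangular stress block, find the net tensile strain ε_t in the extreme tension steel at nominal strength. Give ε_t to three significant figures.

ε_t ≈ 0.0127

a = A_s f_y/(0.85 f'_c b) = 67.69 mm.
β₁ = 0.796, so c = a/β₁ = 67.69/0.796 = 85.04 mm.
From the linear strain diagram with ε_cu = 0.003: ε_t = 0.003 (d − c)/c = 0.003 × (445 − 85.04)/85.04 = 0.0127.
Since ε_t ≥ 0.005, the section is tension-controlled.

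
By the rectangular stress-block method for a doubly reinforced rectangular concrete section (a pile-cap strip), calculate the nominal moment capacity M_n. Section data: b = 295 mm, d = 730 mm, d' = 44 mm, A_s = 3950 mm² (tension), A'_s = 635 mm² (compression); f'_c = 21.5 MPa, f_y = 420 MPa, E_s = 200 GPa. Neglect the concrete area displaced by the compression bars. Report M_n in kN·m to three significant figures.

Assume both tension and compression steel yield.
Net tension couple steel: A_s − A'_s = 3315 mm².
a = (A_s − A'_s) f_y / (0.85 f'_c b) = 1392300/(0.85 × 21.5 × 295) = 258.26 mm.
c = a/β₁ = 258.26/0.85 = 303.84 mm; ε'_s = 0.003(c − d')/c = 0.0026 ≥ f_y/E_s = 0.0021, so compression steel does yield.
M_n = (A_s − A'_s) f_y (d − a/2) + A'_s f_y (d − d') = [1392300 × (730 − 129.13) + 266700 × (730 − 44)] × 10⁻⁶ = 836.59 + 182.96 = 1019.55 kN·m.

M_n ≈ 1020 kN·m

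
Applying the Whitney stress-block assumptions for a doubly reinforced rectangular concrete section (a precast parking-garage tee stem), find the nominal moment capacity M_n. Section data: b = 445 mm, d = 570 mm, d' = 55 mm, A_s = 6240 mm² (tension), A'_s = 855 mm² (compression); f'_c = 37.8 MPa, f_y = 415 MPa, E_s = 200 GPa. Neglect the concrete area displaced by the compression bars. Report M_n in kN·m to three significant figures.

M_n ≈ 1280 kN·m

Assume both tension and compression steel yield.
Net tension couple steel: A_s − A'_s = 5385 mm².
a = (A_s − A'_s) f_y / (0.85 f'_c b) = 2234775/(0.85 × 37.8 × 445) = 156.30 mm.
c = a/β₁ = 156.30/0.78 = 200.38 mm; ε'_s = 0.003(c − d')/c = 0.0022 ≥ f_y/E_s = 0.0021, so compression steel does yield.
M_n = (A_s − A'_s) f_y (d − a/2) + A'_s f_y (d − d') = [2234775 × (570 − 78.15) + 354825 × (570 − 55)] × 10⁻⁶ = 1099.17 + 182.73 = 1281.90 kN·m.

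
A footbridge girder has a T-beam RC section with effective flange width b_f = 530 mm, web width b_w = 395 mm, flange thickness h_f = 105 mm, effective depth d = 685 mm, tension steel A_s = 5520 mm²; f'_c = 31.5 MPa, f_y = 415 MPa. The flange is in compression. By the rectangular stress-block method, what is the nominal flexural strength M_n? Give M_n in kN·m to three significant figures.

M_n ≈ 1380 kN·m

Tension: T = A_s f_y = 5520 × 415 = 2290800 N.
Try a within the flange: a = T/(0.85 f'_c b_f) = 2290800/(0.85 × 31.5 × 530) = 161.43 mm.
a = 161.43 > h_f = 105 mm: the block extends into the web. Split into flange-overhang and web parts.
C_f = 0.85 f'_c (b_f − b_w) h_f = 0.85 × 31.5 × (530 − 395) × 105 = 379536 N.
Remaining web compression depth: a_w = (T − C_f)/(0.85 f'_c b_w) = (2290800 − 379536)/(0.85 × 31.5 × 395) = 180.71 mm.
M_n = C_f(d − h_f/2) + (T − C_f)(d − a_w/2) = 379536 × (685 − 52.5) + 1911264 × (685 − 90.355) = 240.06 + 1136.52 = 1376.58 × 10⁶ N·mm.
M_n = 1376.58 kN·m.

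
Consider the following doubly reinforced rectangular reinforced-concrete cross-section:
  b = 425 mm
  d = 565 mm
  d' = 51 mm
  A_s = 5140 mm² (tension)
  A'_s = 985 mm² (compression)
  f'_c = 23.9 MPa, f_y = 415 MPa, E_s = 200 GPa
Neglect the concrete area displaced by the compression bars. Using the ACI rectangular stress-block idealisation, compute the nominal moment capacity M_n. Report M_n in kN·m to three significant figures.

M_n ≈ 1010 kN·m

Assume both tension and compression steel yield.
Net tension couple steel: A_s − A'_s = 4155 mm².
a = (A_s − A'_s) f_y / (0.85 f'_c b) = 1724325/(0.85 × 23.9 × 425) = 199.72 mm.
c = a/β₁ = 199.72/0.85 = 234.96 mm; ε'_s = 0.003(c − d')/c = 0.0023 ≥ f_y/E_s = 0.0021, so compression steel does yield.
M_n = (A_s − A'_s) f_y (d − a/2) + A'_s f_y (d − d') = [1724325 × (565 − 99.86) + 408775 × (565 − 51)] × 10⁻⁶ = 802.05 + 210.11 = 1012.16 kN·m.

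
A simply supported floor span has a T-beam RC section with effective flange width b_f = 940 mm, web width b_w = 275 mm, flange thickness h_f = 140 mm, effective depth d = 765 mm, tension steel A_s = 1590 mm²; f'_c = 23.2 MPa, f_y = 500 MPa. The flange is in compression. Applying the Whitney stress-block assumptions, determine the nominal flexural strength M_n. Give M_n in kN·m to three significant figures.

M_n ≈ 591 kN·m

Tension: T = A_s f_y = 1590 × 500 = 795000 N.
Try a within the flange: a = T/(0.85 f'_c b_f) = 795000/(0.85 × 23.2 × 940) = 42.89 mm.
Since a = 42.89 ≤ h_f = 140 mm, the stress block lies entirely in the flange; analyse as a rectangular beam of width b_f.
M_n = T(d − a/2) = 795000 × (765 − 21.445) = 591.13 × 10⁶ N·mm.
M_n = 591.13 kN·m.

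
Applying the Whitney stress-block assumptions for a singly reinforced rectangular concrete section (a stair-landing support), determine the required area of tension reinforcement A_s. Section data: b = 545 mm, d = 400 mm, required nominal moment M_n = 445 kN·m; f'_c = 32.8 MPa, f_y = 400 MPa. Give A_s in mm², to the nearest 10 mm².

With M_n = 0.85 f'_c a b (d − a/2), solve the quadratic for a:
a = d − √(d² − 2M_n/(0.85 f'_c b)) = 400 − √(400² − 2 × 445×10⁶/(0.85 × 32.8 × 545)) = 81.52 mm.
A_s = 0.85 f'_c a b / f_y = 0.85 × 32.8 × 81.52 × 545 / 400 = 3096.7 mm².

A_s ≈ 3100 mm²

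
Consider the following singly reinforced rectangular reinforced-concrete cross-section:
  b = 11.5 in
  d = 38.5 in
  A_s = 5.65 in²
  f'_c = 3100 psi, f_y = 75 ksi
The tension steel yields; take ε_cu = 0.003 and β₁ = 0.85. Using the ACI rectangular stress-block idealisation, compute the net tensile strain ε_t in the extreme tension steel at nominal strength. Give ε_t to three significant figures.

a = A_s f_y/(0.85 f'_c b) = 13.984 in.
β₁ = 0.85, so c = a/β₁ = 13.984/0.85 = 16.452 in.
From the linear strain diagram with ε_cu = 0.003: ε_t = 0.003 (d − c)/c = 0.003 × (38.5 − 16.452)/16.452 = 0.00402.
ε_t is between 0.004 and 0.005 — transition zone.

ε_t ≈ 0.00402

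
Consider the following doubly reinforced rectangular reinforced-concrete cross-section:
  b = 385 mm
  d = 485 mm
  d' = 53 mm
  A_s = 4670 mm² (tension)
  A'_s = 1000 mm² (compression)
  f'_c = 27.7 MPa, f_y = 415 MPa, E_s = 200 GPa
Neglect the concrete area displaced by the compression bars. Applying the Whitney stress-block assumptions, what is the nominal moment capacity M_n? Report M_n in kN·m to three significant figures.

Assume both tension and compression steel yield.
Net tension couple steel: A_s − A'_s = 3670 mm².
a = (A_s − A'_s) f_y / (0.85 f'_c b) = 1523050/(0.85 × 27.7 × 385) = 168.02 mm.
c = a/β₁ = 168.02/0.85 = 197.67 mm; ε'_s = 0.003(c − d')/c = 0.0022 ≥ f_y/E_s = 0.0021, so compression steel does yield.
M_n = (A_s − A'_s) f_y (d − a/2) + A'_s f_y (d − d') = [1523050 × (485 − 84.01) + 415000 × (485 − 53)] × 10⁻⁶ = 610.73 + 179.28 = 790.01 kN·m.

M_n ≈ 790 kN·m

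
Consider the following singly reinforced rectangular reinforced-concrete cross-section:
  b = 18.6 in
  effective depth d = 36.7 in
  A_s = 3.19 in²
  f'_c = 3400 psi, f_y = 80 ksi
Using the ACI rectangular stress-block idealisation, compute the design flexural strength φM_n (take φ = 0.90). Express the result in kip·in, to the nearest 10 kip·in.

T = A_s f_y = 3.19 × 80 = 255.2 kips.
a = T/(0.85 f'_c b) = 255.2/(0.85 × 3.4 × 18.6) = 4.748 in.
M_n = T(d − a/2) = 255.2 × (36.7 − 2.374) = 8760.0 kip·in.
φM_n = 0.90 × 8760.0 = 7884.0 kip·in.

φM_n ≈ 7880 kip·in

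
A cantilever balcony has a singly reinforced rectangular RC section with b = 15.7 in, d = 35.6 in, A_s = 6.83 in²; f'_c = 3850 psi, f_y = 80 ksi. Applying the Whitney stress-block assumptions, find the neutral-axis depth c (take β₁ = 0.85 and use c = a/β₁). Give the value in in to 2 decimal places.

c ≈ 12.51 in

T = A_s f_y = 6.83 × 80 = 546.4 kips.
a = T/(0.85 f'_c b) = 546.4/(0.85 × 3.85 × 15.7) = 10.6349 in.
With β₁ = 0.85, c = a/β₁ = 10.6349/0.85 = 12.51 in.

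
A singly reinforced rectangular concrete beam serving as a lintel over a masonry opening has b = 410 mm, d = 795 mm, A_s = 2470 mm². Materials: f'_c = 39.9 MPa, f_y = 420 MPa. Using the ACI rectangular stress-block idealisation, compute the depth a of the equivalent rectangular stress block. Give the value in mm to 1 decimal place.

a ≈ 74.6 mm

T = A_s f_y = 2470 × 420 = 1037400 N = 1037.4 kN.
Setting C = 0.85 f'_c a b equal to T: a = 1037400/(0.85 × 39.9 × 410) = 74.6 mm.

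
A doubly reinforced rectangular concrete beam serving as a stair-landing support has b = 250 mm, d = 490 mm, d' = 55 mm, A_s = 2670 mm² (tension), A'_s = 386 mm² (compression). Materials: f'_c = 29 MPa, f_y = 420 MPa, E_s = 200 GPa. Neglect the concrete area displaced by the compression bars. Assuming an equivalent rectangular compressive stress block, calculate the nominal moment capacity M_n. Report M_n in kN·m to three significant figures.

M_n ≈ 466 kN·m

Assume both tension and compression steel yield.
Net tension couple steel: A_s − A'_s = 2284 mm².
a = (A_s − A'_s) f_y / (0.85 f'_c b) = 959280/(0.85 × 29 × 250) = 155.66 mm.
c = a/β₁ = 155.66/0.843 = 184.65 mm; ε'_s = 0.003(c − d')/c = 0.0021 ≥ f_y/E_s = 0.0021, so compression steel does yield.
M_n = (A_s − A'_s) f_y (d − a/2) + A'_s f_y (d − d') = [959280 × (490 − 77.83) + 162120 × (490 − 55)] × 10⁻⁶ = 395.39 + 70.52 = 465.91 kN·m.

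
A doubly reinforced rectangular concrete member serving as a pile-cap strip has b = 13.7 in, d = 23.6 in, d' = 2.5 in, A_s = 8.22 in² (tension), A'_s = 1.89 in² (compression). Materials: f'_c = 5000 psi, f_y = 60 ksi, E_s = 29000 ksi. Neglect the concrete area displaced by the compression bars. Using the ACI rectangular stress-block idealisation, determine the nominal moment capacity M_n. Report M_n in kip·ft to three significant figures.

M_n ≈ 843 kip·ft

Assume both steels yield.
a = (A_s − A'_s) f_y/(0.85 f'_c b) = (8.22 − 1.89) × 60/(0.85 × 5 × 13.7) = 6.523 in.
c = a/β₁ = 6.523/0.8 = 8.154 in; ε'_s = 0.003(c − d')/c = 0.0021 ≥ ε_y = 0.0021, so the compression steel yields.
M_n = (A_s − A'_s) f_y (d − a/2) + A'_s f_y (d − d') = 379.8 × (23.6 − 3.2615) + 113.4 × (23.6 − 2.5) = 7724.6 + 2392.7 = 10117.3 kip·in = 10117.3/12 = 843.11 kip·ft.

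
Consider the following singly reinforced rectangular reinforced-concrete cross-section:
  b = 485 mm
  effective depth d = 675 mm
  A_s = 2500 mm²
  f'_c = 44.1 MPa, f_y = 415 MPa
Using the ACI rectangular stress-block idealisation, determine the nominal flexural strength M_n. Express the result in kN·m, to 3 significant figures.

T = A_s f_y = 2500 × 415 = 1037500 N = 1037.5 kN.
From C = T: a = T/(0.85 f'_c b) = 1037500/(0.85 × 44.1 × 485) = 57.07 mm.
M_n = T(d − a/2) = 1037.5 kN × (675 − 28.535) mm = 670.71 kN·m.

M_n ≈ 671 kN·m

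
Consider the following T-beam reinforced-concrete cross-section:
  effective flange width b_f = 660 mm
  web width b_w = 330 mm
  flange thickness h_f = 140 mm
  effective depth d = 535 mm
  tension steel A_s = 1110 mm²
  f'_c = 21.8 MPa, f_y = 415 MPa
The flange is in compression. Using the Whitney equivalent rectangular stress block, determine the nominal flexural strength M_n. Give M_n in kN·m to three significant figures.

M_n ≈ 238 kN·m

Tension: T = A_s f_y = 1110 × 415 = 460650 N.
Try a within the flange: a = T/(0.85 f'_c b_f) = 460650/(0.85 × 21.8 × 660) = 37.67 mm.
Since a = 37.67 ≤ h_f = 140 mm, the stress block lies entirely in the flange; analyse as a rectangular beam of width b_f.
M_n = T(d − a/2) = 460650 × (535 − 18.835) = 237.77 × 10⁶ N·mm.
M_n = 237.77 kN·m.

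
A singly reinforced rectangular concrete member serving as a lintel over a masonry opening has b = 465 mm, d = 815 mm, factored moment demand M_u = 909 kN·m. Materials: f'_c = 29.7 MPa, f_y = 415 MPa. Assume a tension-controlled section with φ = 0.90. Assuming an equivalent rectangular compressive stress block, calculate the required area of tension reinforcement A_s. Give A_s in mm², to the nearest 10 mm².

M_n = M_u/φ = 909/0.90 = 1010 kN·m.
With M_n = 0.85 f'_c a b (d − a/2), solve the quadratic for a:
a = d − √(d² − 2M_n/(0.85 f'_c b)) = 815 − √(815² − 2 × 1010×10⁶/(0.85 × 29.7 × 465)) = 113.47 mm.
A_s = 0.85 f'_c a b / f_y = 0.85 × 29.7 × 113.47 × 465 / 415 = 3209.7 mm².

A_s ≈ 3210 mm²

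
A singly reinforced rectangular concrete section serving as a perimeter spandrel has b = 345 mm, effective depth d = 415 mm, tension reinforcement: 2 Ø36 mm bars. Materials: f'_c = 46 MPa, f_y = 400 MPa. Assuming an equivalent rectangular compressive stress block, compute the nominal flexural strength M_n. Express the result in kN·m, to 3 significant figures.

A_s = 2 × 1018 = 2036 mm².
T = A_s f_y = 2036 × 400 = 814400 N = 814.4 kN.
From C = T: a = T/(0.85 f'_c b) = 814400/(0.85 × 46 × 345) = 60.37 mm.
M_n = T(d − a/2) = 814.4 kN × (415 − 30.185) mm = 313.39 kN·m.

M_n ≈ 313 kN·m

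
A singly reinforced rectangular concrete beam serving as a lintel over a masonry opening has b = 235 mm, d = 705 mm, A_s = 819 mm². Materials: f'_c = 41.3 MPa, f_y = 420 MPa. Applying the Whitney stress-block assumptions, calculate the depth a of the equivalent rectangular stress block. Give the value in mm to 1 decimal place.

T = A_s f_y = 819 × 420 = 343980 N = 343.98 kN.
Setting C = 0.85 f'_c a b equal to T: a = 343980/(0.85 × 41.3 × 235) = 41.7 mm.

a ≈ 41.7 mm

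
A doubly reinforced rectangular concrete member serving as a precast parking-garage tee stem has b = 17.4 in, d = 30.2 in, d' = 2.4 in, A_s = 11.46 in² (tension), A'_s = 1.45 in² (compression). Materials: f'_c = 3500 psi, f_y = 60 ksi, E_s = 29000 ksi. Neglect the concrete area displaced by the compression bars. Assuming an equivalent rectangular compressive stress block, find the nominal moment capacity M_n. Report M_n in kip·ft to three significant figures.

Assume both steels yield.
a = (A_s − A'_s) f_y/(0.85 f'_c b) = (11.46 − 1.45) × 60/(0.85 × 3.5 × 17.4) = 11.602 in.
c = a/β₁ = 11.602/0.85 = 13.649 in; ε'_s = 0.003(c − d')/c = 0.0025 ≥ ε_y = 0.0021, so the compression steel yields.
M_n = (A_s − A'_s) f_y (d − a/2) + A'_s f_y (d − d') = 600.6 × (30.2 − 5.801) + 87 × (30.2 − 2.4) = 14654.0 + 2418.6 = 17072.6 kip·in = 17072.6/12 = 1422.72 kip·ft.

M_n ≈ 1420 kip·ft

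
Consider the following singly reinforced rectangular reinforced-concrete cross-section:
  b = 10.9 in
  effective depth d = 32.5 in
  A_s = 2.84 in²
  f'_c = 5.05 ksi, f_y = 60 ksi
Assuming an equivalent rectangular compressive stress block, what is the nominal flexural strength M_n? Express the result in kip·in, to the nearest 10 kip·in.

M_n ≈ 5230 kip·in

T = A_s f_y = 2.84 × 60 = 170.4 kips.
a = T/(0.85 f'_c b) = 170.4/(0.85 × 5.05 × 10.9) = 3.642 in.
M_n = T(d − a/2) = 170.4 × (32.5 − 1.821) = 5227.7 kip·in.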